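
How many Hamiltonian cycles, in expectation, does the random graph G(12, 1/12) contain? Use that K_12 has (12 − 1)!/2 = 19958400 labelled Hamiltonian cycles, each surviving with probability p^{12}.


K_12 has (12 − 1)!/2 = 19958400 labelled Hamiltonian cycles.
For each such Hamiltonian cycle H, let X_H = 1 if all 12 edges of H are present in G. Then P[X_H = 1] = p^{12} = (1/12)^{12} = 1/8916100448256.
By linearity: E[X] = Σ_H E[X_H] = 19958400 · p^{12} = 19958400 · 1/8916100448256 = 1925/859963392.
Numerically: E[X] ≈ 2.238e-06.

E[X] = 19958400 · (1/12)^{12} = 1925/859963392 ≈ 2.238e-06.


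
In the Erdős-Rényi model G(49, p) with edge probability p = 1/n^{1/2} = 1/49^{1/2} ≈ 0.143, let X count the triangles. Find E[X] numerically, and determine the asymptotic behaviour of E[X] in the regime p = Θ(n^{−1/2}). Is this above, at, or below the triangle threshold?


Number of potential triangles: C(49, 3) = 18424.
Each occurs with probability p³ ≈ (0.143)³ ≈ 2.91545e-03.
By linearity: E[X] = C(49, 3)·p³ ≈ 18424 · 2.91545e-03 ≈ 53.714.
Since α = 1/2 < 1, p = c/n^{1/2} ≫ 1/n is above the triangle threshold p ~ 1/n. Asymptotically E[X] ~ (c³/6)·n^{3(1−α)} = (1³/6)·n^{1.5} → ∞; triangles are abundant w.h.p.

E[X] ≈ 53.714; in regime p = Θ(1/n^{1/2}) E[X] diverges (above the triangle threshold p ~ 1/n).


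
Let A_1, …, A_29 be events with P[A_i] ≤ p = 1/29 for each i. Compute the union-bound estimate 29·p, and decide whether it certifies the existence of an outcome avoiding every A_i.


Union bound: P[∪_{i=1}^{29} A_i] ≤ Σ_i P[A_i] ≤ 29·p = 29·(1/29) = 1.
Numerically: 1 ≈ 1.0000000.
Is 1 < 1? NO.
Since the bound 1 is ≥ 1, the union bound is uninformative here; it does NOT by itself certify existence.

29·p = 1 ≈ 1.0000000; existence NOT certified by the union bound.


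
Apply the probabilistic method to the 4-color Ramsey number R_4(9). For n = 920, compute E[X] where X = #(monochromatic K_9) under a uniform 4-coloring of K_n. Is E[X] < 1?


E[X] = C(920, 9) · 4^{1 − 36} = 1251067384312182251760 · 4^{−35} = 1251067384312182251760/1180591620717411303424.
As a reduced fraction: E[X] = 78191711519511390735/73786976294838206464 ≈ 1.05970.
Is E[X] < 1? NO.
Since E[X] ≥ 1, the first-moment bound is inconclusive at n = 920; it does NOT by itself certify R_4(9) > 920.

E[X] = 78191711519511390735/73786976294838206464 ≈ 1.05970; E[X] ≥ 1; first-moment method inconclusive here.


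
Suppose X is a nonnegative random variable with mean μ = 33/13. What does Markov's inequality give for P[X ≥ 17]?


μ = E[X] = 33/13, a = 17.
Markov: P[X ≥ 17] ≤ μ/a = (33/13)/17 = 33/221.
Numerically: ≈ 0.1493.
(Since a = 17 > μ = 2.5385, the bound 33/221 is < 1 and informative.)

P[X ≥ 17] ≤ 33/221 ≈ 0.1493.


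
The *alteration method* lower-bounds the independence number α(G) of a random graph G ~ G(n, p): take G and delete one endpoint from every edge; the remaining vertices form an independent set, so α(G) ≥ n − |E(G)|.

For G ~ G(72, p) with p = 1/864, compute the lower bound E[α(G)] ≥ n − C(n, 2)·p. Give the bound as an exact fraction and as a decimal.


E[|E(G)|] = C(72, 2)·p = 2556 · (1/864) = 71/24.
E[α(G)] ≥ n − E[|E(G)|] = 72 − 71/24 = 1657/24.
Numerically: ≈ 69.041667.
(This is only a lower bound; the true E[α(G)] may be larger.)

E[α(G)] ≥ 1657/24 ≈ 69.041667.


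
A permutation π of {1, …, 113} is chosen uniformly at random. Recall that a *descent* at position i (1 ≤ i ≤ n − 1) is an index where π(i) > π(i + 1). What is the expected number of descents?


Write X = Σ X_I over i = 1, …, 112, with X_I the indicator of one descent.
There are 112 indicators.
For each fixed i, the pair (π(i), π(i+1)) is a uniformly random ordered pair of distinct values from {1, …, 113}; by symmetry P[π(i) > π(i+1)] = 1/2.
By linearity: E[X] = 112 · (1/2) = (113 − 1) · (1/2) = 56 ≈ 56.0000.

E[X] = 56 = 56.0000.


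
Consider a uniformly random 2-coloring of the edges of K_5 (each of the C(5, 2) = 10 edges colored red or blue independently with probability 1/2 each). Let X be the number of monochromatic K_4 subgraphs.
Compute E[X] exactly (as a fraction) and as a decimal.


Let X = Σ_S X_S over the C(5, 4) = 5 subsets S of size 4, where X_S = 1 if the K_4 on S is monochromatic.
For a fixed S, the K_4 on S has C(4, 2) = 6 edges. P[all 6 edges red] = (1/2)^6, and likewise for blue, so P[monochromatic] = 2·(1/2)^6 = 2^{1 − 6} = 1/32.
By linearity: E[X] = C(5, 4) · 2^{1 − 6} = 5 · 1/32 = 5/32.
Numerically: E[X] ≈ 0.156.

E[X] = C(5,4)·2^(1−C(4,2)) = 5/32 ≈ 0.156.


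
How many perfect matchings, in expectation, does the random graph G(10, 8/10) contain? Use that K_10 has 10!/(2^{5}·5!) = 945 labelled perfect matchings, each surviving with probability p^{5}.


K_10 has 10!/(2^{5}·5!) = 945 labelled perfect matchings.
For each such perfect matching H, let X_H = 1 if all 5 edges of H are present in G. Then P[X_H = 1] = p^{5} = (4/5)^{5} = 1024/3125.
By linearity: E[X] = Σ_H E[X_H] = 945 · p^{5} = 945 · 1024/3125 = 193536/625.
Numerically: E[X] ≈ 309.7.

E[X] = 945 · (4/5)^{5} = 193536/625 ≈ 309.7.


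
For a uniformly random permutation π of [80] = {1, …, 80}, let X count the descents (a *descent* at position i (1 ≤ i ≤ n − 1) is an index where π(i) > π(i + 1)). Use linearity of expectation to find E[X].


Write X = Σ X_I over i = 1, …, 79, with X_I the indicator of one descent.
There are 79 indicators.
For each fixed i, the pair (π(i), π(i+1)) is a uniformly random ordered pair of distinct values from {1, …, 80}; by symmetry P[π(i) > π(i+1)] = 1/2.
By linearity: E[X] = 79 · (1/2) = (80 − 1) · (1/2) = 79/2 ≈ 39.5000.

E[X] = 79/2 = 39.5000.


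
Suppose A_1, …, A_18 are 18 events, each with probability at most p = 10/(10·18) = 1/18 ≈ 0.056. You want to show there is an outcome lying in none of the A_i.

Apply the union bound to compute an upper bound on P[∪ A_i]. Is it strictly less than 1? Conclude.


Union bound: P[∪_{i=1}^{18} A_i] ≤ Σ_i P[A_i] ≤ 18·p = 18·(1/18) = 1.
Numerically: 1 ≈ 1.000.
Is 1 < 1? NO.
Since the bound 1 is ≥ 1, the union bound is uninformative here; it does NOT by itself certify existence.

18·p = 1 ≈ 1.000; existence NOT certified by the union bound.


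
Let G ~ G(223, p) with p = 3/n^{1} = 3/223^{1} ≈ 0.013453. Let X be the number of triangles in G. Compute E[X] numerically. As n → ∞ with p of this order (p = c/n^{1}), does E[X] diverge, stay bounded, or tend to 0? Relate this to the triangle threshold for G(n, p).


Number of potential triangles: C(223, 3) = 1823471.
Each occurs with probability p³ ≈ (0.013453)³ ≈ 2.4347209e-06.
By linearity: E[X] = C(223, 3)·p³ ≈ 1823471 · 2.4347209e-06 ≈ 4.43964.
Here α = 1, so p = 3/n is exactly at the triangle threshold p ~ 1/n. Asymptotically E[X] → c³/6 = 3³/6 = 9/2 ≈ 4.50000, a bounded constant. In this regime the triangle count is asymptotically Poisson(c³/6).

E[X] ≈ 4.43964; in regime p = Θ(1/n^{1}) E[X] stays bounded (at the triangle threshold p ~ 1/n).


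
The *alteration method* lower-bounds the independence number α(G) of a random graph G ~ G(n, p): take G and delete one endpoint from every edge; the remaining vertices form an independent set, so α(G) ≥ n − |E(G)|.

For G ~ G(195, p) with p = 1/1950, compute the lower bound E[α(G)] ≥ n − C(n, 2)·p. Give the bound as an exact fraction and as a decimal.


E[|E(G)|] = C(195, 2)·p = 18915 · (1/1950) = 97/10.
E[α(G)] ≥ n − E[|E(G)|] = 195 − 97/10 = 1853/10.
Numerically: ≈ 185.30000.
(This is only a lower bound; the true E[α(G)] may be larger.)

E[α(G)] ≥ 1853/10 ≈ 185.30000.


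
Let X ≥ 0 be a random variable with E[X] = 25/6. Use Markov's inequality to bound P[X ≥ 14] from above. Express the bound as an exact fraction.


μ = E[X] = 25/6, a = 14.
Markov: P[X ≥ 14] ≤ μ/a = (25/6)/14 = 25/84.
Numerically: ≈ 0.29762.
(Since a = 14 > μ = 4.16667, the bound 25/84 is < 1 and informative.)

P[X ≥ 14] ≤ 25/84 ≈ 0.29762.


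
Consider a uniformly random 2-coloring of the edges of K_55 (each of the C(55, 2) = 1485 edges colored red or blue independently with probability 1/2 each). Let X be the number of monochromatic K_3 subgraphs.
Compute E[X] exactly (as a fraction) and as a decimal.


Let X = Σ_S X_S over the C(55, 3) = 26235 subsets S of size 3, where X_S = 1 if the K_3 on S is monochromatic.
For a fixed S, the K_3 on S has C(3, 2) = 3 edges. P[all 3 edges red] = (1/2)^3, and likewise for blue, so P[monochromatic] = 2·(1/2)^3 = 2^{1 − 3} = 1/4.
By linearity of expectation: E[X] = C(55, 3) · 2^{1 − 3} = 26235 · 1/4 = 26235/4.
Numerically: E[X] ≈ 6558.750.

E[X] = C(55,3)·2^(1−C(3,2)) = 26235/4 ≈ 6558.750.


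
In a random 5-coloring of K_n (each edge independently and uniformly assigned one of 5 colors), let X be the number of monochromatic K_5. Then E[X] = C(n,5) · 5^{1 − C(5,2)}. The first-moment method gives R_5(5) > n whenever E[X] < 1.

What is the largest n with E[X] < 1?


We need C(n, 5) · 5^{1 − 10} < 1, i.e. C(n, 5) < 5^{10 − 1} = 1953125.
Check values of n near the boundary:
  n = 45: C(45, 5) = 1221759; 1221759 < 1953125? YES
  n = 46: C(46, 5) = 1370754; 1370754 < 1953125? YES
  n = 47: C(47, 5) = 1533939; 1533939 < 1953125? YES
  n = 48: C(48, 5) = 1712304; 1712304 < 1953125? YES
  n = 49: C(49, 5) = 1906884; 1906884 < 1953125? YES
  n = 50: C(50, 5) = 2118760; 2118760 < 1953125? NO
The largest n with C(n, 5) < 1953125 is n = 49 (where E[X] = 1906884/1953125 ≈ 0.97632). Hence R_5(5) > 49, i.e. R_5(5) ≥ 50.

Largest n = 49; hence R_5(5) > 49.


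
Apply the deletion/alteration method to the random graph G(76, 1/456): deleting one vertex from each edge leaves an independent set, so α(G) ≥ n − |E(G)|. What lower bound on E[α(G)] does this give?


E[|E(G)|] = C(76, 2)·p = 2850 · (1/456) = 25/4.
E[α(G)] ≥ n − E[|E(G)|] = 76 − 25/4 = 279/4.
Numerically: ≈ 69.750000.
(This is only a lower bound; the true E[α(G)] may be larger.)

E[α(G)] ≥ 279/4 ≈ 69.750000.


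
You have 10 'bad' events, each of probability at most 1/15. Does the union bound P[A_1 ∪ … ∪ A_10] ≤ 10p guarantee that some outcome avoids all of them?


Union bound: P[∪_{i=1}^{10} A_i] ≤ Σ_i P[A_i] ≤ 10·p = 10·(1/15) = 2/3.
Numerically: 2/3 ≈ 0.6667.
Is 2/3 < 1? YES.
Since P[∪ A_i] ≤ 2/3 < 1, the complement has P[∩ A_i^c] ≥ 1 − 2/3 = 1/3 > 0, so some outcome avoids every A_i.

10·p = 2/3 ≈ 0.6667; existence CERTIFIED by the union bound.


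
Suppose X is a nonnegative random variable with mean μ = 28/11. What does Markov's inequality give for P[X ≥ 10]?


μ = E[X] = 28/11, a = 10.
Markov: P[X ≥ 10] ≤ μ/a = (28/11)/10 = 14/55.
Numerically: ≈ 0.255.
(Since a = 10 > μ = 2.545, the bound 14/55 is < 1 and informative.)

P[X ≥ 10] ≤ 14/55 ≈ 0.255.


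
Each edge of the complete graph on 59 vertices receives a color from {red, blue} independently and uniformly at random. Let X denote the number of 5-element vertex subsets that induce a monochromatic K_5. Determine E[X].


Let X = Σ_S X_S over the C(59, 5) = 5006386 subsets S of size 5, where X_S = 1 if the K_5 on S is monochromatic.
For a fixed S, the K_5 on S has C(5, 2) = 10 edges. P[all 10 edges red] = (1/2)^10, and likewise for blue, so P[monochromatic] = 2·(1/2)^10 = 2^{1 − 10} = 1/512.
By linearity: E[X] = C(59, 5) · 2^{1 − 10} = 5006386 · 1/512 = 2503193/256.
Numerically: E[X] ≈ 9778.097656.

E[X] = C(59,5)·2^(1−C(5,2)) = 2503193/256 ≈ 9778.097656.


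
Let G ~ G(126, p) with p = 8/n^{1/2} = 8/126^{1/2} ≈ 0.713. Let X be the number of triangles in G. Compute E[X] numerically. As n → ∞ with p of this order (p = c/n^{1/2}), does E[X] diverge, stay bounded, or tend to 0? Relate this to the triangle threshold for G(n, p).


Number of potential triangles: C(126, 3) = 325500.
Each occurs with probability p³ ≈ (0.713)³ ≈ 3.62005e-01.
By linearity: E[X] = C(126, 3)·p³ ≈ 325500 · 3.62005e-01 ≈ 117832.512.
Since α = 1/2 < 1, p = c/n^{1/2} ≫ 1/n is above the triangle threshold p ~ 1/n. Asymptotically E[X] ~ (c³/6)·n^{3(1−α)} = (8³/6)·n^{1.5} → ∞; triangles are abundant w.h.p.

E[X] ≈ 117832.512; in regime p = Θ(1/n^{1/2}) E[X] diverges (above the triangle threshold p ~ 1/n).


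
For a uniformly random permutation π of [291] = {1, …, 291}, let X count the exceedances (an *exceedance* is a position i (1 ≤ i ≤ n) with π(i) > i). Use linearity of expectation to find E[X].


Write X = Σ_{i=1}^{291} X_i, where X_i = 1_{π(i) > i}.
For each fixed i, π(i) is uniform over {1, …, 291} (marginal of a uniform permutation), so P[π(i) > i] = (n − i)/n. Summing: Σ_{i=1}^{291} (n − i)/n = (0 + 1 + … + 290)/291 = 291(291 − 1)/(2·291) = (291 − 1)/2.
Hence E[X] = Σ_{i=1}^{291} (291 − i)/291 = 145 ≈ 145.0000.

E[X] = 145 = 145.0000.


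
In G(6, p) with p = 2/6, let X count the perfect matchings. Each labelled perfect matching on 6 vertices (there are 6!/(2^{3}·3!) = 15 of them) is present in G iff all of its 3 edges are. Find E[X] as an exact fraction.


K_6 has 6!/(2^{3}·3!) = 15 labelled perfect matchings.
For each such perfect matching H, let X_H = 1 if all 3 edges of H are present in G. Then P[X_H = 1] = p^{3} = (1/3)^{3} = 1/27.
Summing the indicators: E[X] = Σ_H E[X_H] = 15 · p^{3} = 15 · 1/27 = 5/9.
Numerically: E[X] ≈ 0.555556.

E[X] = 15 · (1/3)^{3} = 5/9 ≈ 0.555556.


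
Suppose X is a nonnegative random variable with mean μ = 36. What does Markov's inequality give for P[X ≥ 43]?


μ = E[X] = 36, a = 43.
Markov: P[X ≥ 43] ≤ μ/a = (36)/43 = 36/43.
Numerically: ≈ 0.837.
(Since a = 43 > μ = 36.000, the bound 36/43 is < 1 and informative.)

P[X ≥ 43] ≤ 36/43 ≈ 0.837.


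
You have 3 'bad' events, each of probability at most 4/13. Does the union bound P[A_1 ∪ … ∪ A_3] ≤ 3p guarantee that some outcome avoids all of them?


Union bound: P[∪_{i=1}^{3} A_i] ≤ Σ_i P[A_i] ≤ 3·p = 3·(4/13) = 12/13.
Numerically: 12/13 ≈ 0.923.
Is 12/13 < 1? YES.
Since P[∪ A_i] ≤ 12/13 < 1, the complement has P[∩ A_i^c] ≥ 1 − 12/13 = 1/13 > 0, so some outcome avoids every A_i.

3·p = 12/13 ≈ 0.923; existence CERTIFIED by the union bound.


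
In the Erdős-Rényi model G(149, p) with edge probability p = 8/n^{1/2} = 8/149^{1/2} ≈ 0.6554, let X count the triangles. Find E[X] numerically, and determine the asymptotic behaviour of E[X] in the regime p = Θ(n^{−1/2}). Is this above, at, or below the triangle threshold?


Number of potential triangles: C(149, 3) = 540274.
Each occurs with probability p³ ≈ (0.6554)³ ≈ 2.815079e-01.
By linearity: E[X] = C(149, 3)·p³ ≈ 540274 · 2.815079e-01 ≈ 152091.3891.
Since α = 1/2 < 1, p = c/n^{1/2} ≫ 1/n is above the triangle threshold p ~ 1/n. Asymptotically E[X] ~ (c³/6)·n^{3(1−α)} = (8³/6)·n^{1.5} → ∞; triangles are abundant w.h.p.

E[X] ≈ 152091.3891; in regime p = Θ(1/n^{1/2}) E[X] diverges (above the triangle threshold p ~ 1/n).


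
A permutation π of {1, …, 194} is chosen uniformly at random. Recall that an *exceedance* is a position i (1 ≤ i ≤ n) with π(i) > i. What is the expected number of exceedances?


Write X = Σ_{i=1}^{194} X_i, where X_i = 1_{π(i) > i}.
For each fixed i, π(i) is uniform over {1, …, 194} (marginal of a uniform permutation), so P[π(i) > i] = (n − i)/n. Summing: Σ_{i=1}^{194} (n − i)/n = (0 + 1 + … + 193)/194 = 194(194 − 1)/(2·194) = (194 − 1)/2.
Hence E[X] = Σ_{i=1}^{194} (194 − i)/194 = 193/2 ≈ 96.500.

E[X] = 193/2 = 96.500.


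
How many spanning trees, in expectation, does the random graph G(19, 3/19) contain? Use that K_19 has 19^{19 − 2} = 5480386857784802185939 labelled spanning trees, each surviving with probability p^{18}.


K_19 has 19^{19 − 2} = 5480386857784802185939 labelled spanning trees.
For each such spanning tree H, let X_H = 1 if all 18 edges of H are present in G. Then P[X_H = 1] = p^{18} = (3/19)^{18} = 387420489/104127350297911241532841.
By linearity of expectation: E[X] = Σ_H E[X_H] = 5480386857784802185939 · p^{18} = 5480386857784802185939 · 387420489/104127350297911241532841 = 387420489/19.
Numerically: E[X] ≈ 2.04e+07.

E[X] = 5480386857784802185939 · (3/19)^{18} = 387420489/19 ≈ 2.04e+07.


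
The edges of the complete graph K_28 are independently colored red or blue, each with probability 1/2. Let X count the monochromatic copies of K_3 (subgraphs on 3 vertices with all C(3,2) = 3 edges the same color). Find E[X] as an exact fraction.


Let X = Σ_S X_S over the C(28, 3) = 3276 subsets S of size 3, where X_S = 1 if the K_3 on S is monochromatic.
For a fixed S, the K_3 on S has C(3, 2) = 3 edges. P[all 3 edges red] = (1/2)^3, and likewise for blue, so P[monochromatic] = 2·(1/2)^3 = 2^{1 − 3} = 1/4.
Summing: E[X] = C(28, 3) · 2^{1 − 3} = 3276 · 1/4 = 819.
Numerically: E[X] ≈ 819.00000.

E[X] = C(28,3)·2^(1−C(3,2)) = 819 ≈ 819.00000.


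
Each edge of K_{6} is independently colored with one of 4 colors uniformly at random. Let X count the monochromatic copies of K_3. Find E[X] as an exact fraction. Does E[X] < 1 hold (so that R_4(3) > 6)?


E[X] = C(6, 3) · 4^{1 − 3} = 20 · 4^{−2} = 20/16.
As a reduced fraction: E[X] = 5/4 ≈ 1.250000.
Is E[X] < 1? NO.
Since E[X] ≥ 1, the first-moment bound is inconclusive at n = 6; it does NOT by itself certify R_4(3) > 6.

E[X] = 5/4 ≈ 1.250000; E[X] ≥ 1; first-moment method inconclusive here.


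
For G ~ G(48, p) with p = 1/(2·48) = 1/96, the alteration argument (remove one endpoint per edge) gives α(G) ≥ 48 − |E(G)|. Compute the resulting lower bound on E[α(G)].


E[|E(G)|] = C(48, 2)·p = 1128 · (1/96) = 47/4.
E[α(G)] ≥ n − E[|E(G)|] = 48 − 47/4 = 145/4.
Numerically: ≈ 36.250.
(This is only a lower bound; the true E[α(G)] may be larger.)

E[α(G)] ≥ 145/4 ≈ 36.250.


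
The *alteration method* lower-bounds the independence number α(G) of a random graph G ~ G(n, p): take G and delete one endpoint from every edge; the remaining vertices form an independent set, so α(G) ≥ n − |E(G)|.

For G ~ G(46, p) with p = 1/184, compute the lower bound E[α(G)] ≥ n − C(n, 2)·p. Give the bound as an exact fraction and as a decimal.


E[|E(G)|] = C(46, 2)·p = 1035 · (1/184) = 45/8.
E[α(G)] ≥ n − E[|E(G)|] = 46 − 45/8 = 323/8.
Numerically: ≈ 40.3750.
(This is only a lower bound; the true E[α(G)] may be larger.)

E[α(G)] ≥ 323/8 ≈ 40.3750.


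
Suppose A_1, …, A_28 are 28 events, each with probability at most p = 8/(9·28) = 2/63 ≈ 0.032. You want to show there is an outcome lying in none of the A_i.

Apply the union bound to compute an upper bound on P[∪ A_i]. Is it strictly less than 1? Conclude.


Union bound: P[∪_{i=1}^{28} A_i] ≤ Σ_i P[A_i] ≤ 28·p = 28·(2/63) = 8/9.
Numerically: 8/9 ≈ 0.889.
Is 8/9 < 1? YES.
Since P[∪ A_i] ≤ 8/9 < 1, the complement has P[∩ A_i^c] ≥ 1 − 8/9 = 1/9 > 0, so some outcome avoids every A_i.

28·p = 8/9 ≈ 0.889; existence CERTIFIED by the union bound.


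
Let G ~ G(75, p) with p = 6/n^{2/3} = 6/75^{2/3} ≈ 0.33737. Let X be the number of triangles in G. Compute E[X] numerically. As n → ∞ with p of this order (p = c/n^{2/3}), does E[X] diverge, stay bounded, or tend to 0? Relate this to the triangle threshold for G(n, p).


Number of potential triangles: C(75, 3) = 67525.
Each occurs with probability p³ ≈ (0.33737)³ ≈ 3.8400000e-02.
By linearity: E[X] = C(75, 3)·p³ ≈ 67525 · 3.8400000e-02 ≈ 2592.96000.
Since α = 2/3 < 1, p = c/n^{2/3} ≫ 1/n is above the triangle threshold p ~ 1/n. Asymptotically E[X] ~ (c³/6)·n^{3(1−α)} = (6³/6)·n^{1} → ∞; triangles are abundant w.h.p.

E[X] ≈ 2592.96000; in regime p = Θ(1/n^{2/3}) E[X] diverges (above the triangle threshold p ~ 1/n).


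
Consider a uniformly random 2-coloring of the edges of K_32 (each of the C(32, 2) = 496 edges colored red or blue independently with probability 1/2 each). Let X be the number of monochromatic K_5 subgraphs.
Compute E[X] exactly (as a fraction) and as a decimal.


Let X = Σ_S X_S over the C(32, 5) = 201376 subsets S of size 5, where X_S = 1 if the K_5 on S is monochromatic.
For a fixed S, the K_5 on S has C(5, 2) = 10 edges. P[all 10 edges red] = (1/2)^10, and likewise for blue, so P[monochromatic] = 2·(1/2)^10 = 2^{1 − 10} = 1/512.
By linearity of expectation: E[X] = C(32, 5) · 2^{1 − 10} = 201376 · 1/512 = 6293/16.
Numerically: E[X] ≈ 393.3125.

E[X] = C(32,5)·2^(1−C(5,2)) = 6293/16 ≈ 393.3125.


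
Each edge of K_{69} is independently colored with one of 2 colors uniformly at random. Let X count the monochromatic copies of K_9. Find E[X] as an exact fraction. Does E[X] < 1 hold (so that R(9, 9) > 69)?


E[X] = C(69, 9) · 2^{1 − 36} = 56672074888 · 2^{−35} = 56672074888/34359738368.
As a reduced fraction: E[X] = 7084009361/4294967296 ≈ 1.649.
Is E[X] < 1? NO.
Since E[X] ≥ 1, the first-moment bound is inconclusive at n = 69; it does NOT by itself certify R(9, 9) > 69.

E[X] = 7084009361/4294967296 ≈ 1.649; E[X] ≥ 1; first-moment method inconclusive here.


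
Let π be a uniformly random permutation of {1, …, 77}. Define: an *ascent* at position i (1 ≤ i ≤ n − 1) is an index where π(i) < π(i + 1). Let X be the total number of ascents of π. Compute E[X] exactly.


Write X = Σ X_I over i = 1, …, 76, with X_I the indicator of one ascent.
There are 76 indicators.
For each fixed i, the pair (π(i), π(i+1)) is a uniformly random ordered pair of distinct values from {1, …, 77}; by symmetry P[π(i) < π(i+1)] = 1/2.
By linearity: E[X] = 76 · (1/2) = (77 − 1) · (1/2) = 38 ≈ 38.000000.

E[X] = 38 = 38.000000.


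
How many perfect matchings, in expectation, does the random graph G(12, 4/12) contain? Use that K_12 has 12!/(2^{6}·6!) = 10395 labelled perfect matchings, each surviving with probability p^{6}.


K_12 has 12!/(2^{6}·6!) = 10395 labelled perfect matchings.
For each such perfect matching H, let X_H = 1 if all 6 edges of H are present in G. Then P[X_H = 1] = p^{6} = (1/3)^{6} = 1/729.
By linearity of expectation: E[X] = Σ_H E[X_H] = 10395 · p^{6} = 10395 · 1/729 = 385/27.
Numerically: E[X] ≈ 14.26.

E[X] = 10395 · (1/3)^{6} = 385/27 ≈ 14.26.


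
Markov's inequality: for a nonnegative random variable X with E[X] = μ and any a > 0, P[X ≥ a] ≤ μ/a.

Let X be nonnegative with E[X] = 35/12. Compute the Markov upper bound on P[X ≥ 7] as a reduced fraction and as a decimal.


μ = E[X] = 35/12, a = 7.
Markov: P[X ≥ 7] ≤ μ/a = (35/12)/7 = 5/12.
Numerically: ≈ 0.417.
(Since a = 7 > μ = 2.917, the bound 5/12 is < 1 and informative.)

P[X ≥ 7] ≤ 5/12 ≈ 0.417.


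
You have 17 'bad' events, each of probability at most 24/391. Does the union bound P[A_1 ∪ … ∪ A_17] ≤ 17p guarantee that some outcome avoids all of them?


Union bound: P[∪_{i=1}^{17} A_i] ≤ Σ_i P[A_i] ≤ 17·p = 17·(24/391) = 24/23.
Numerically: 24/23 ≈ 1.043.
Is 24/23 < 1? NO.
Since the bound 24/23 is ≥ 1, the union bound is uninformative here; it does NOT by itself certify existence.

17·p = 24/23 ≈ 1.043; existence NOT certified by the union bound.


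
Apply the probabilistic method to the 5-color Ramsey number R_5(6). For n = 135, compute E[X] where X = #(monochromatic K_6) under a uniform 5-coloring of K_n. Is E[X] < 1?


E[X] = C(135, 6) · 5^{1 − 15} = 7511839335 · 5^{−14} = 7511839335/6103515625.
As a reduced fraction: E[X] = 1502367867/1220703125 ≈ 1.230740.
Is E[X] < 1? NO.
Since E[X] ≥ 1, the first-moment bound is inconclusive at n = 135; it does NOT by itself certify R_5(6) > 135.

E[X] = 1502367867/1220703125 ≈ 1.230740; E[X] ≥ 1; first-moment method inconclusive here.


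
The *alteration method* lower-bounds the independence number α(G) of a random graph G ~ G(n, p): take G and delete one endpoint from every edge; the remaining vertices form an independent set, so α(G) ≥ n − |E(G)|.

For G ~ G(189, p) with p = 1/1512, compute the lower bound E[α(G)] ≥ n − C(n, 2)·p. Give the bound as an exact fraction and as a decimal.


E[|E(G)|] = C(189, 2)·p = 17766 · (1/1512) = 47/4.
E[α(G)] ≥ n − E[|E(G)|] = 189 − 47/4 = 709/4.
Numerically: ≈ 177.250000.
(This is only a lower bound; the true E[α(G)] may be larger.)

E[α(G)] ≥ 709/4 ≈ 177.250000.


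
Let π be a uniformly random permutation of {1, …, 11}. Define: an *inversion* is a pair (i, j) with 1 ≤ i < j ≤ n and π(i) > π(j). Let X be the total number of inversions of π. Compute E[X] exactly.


Write X = Σ X_I over the C(11, 2) = 55 pairs i < j, with X_I the indicator of one inversion.
There are 55 indicators.
For each fixed pair i < j, the values π(i) and π(j) are two distinct elements of {1, …, 11} in uniformly random order; by symmetry P[π(i) > π(j)] = 1/2.
By linearity: E[X] = 55 · (1/2) = C(11, 2) · (1/2) = 55/2 = 55/2 ≈ 27.50000.

E[X] = 55/2 = 27.50000.


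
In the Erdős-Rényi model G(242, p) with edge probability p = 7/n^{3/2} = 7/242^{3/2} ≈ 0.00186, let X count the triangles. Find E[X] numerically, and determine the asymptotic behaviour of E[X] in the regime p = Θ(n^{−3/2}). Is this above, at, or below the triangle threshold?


Number of potential triangles: C(242, 3) = 2332880.
Each occurs with probability p³ ≈ (0.00186)³ ≈ 6.42873e-09.
By linearity: E[X] = C(242, 3)·p³ ≈ 2332880 · 6.42873e-09 ≈ 0.015.
Since α = 3/2 > 1, p = c/n^{3/2} = o(1/n) is below the triangle threshold p ~ 1/n. Asymptotically E[X] ~ (c³/6)·n^{3(1−α)} = (7³/6)·n^{-1.5} → 0, so by Markov's inequality G has no triangles w.h.p.

E[X] ≈ 0.015; in regime p = Θ(1/n^{3/2}) E[X] tends to 0 (below the triangle threshold p ~ 1/n).


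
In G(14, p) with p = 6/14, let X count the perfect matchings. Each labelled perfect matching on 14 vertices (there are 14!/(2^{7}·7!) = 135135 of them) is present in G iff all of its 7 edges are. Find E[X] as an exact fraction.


K_14 has 14!/(2^{7}·7!) = 135135 labelled perfect matchings.
For each such perfect matching H, let X_H = 1 if all 7 edges of H are present in G. Then P[X_H = 1] = p^{7} = (3/7)^{7} = 2187/823543.
Summing the indicators: E[X] = Σ_H E[X_H] = 135135 · p^{7} = 135135 · 2187/823543 = 42220035/117649.
Numerically: E[X] ≈ 359.

E[X] = 135135 · (3/7)^{7} = 42220035/117649 ≈ 359.


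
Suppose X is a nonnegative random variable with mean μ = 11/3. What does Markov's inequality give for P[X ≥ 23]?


μ = E[X] = 11/3, a = 23.
Markov: P[X ≥ 23] ≤ μ/a = (11/3)/23 = 11/69.
Numerically: ≈ 0.1594.
(Since a = 23 > μ = 3.6667, the bound 11/69 is < 1 and informative.)

P[X ≥ 23] ≤ 11/69 ≈ 0.1594.


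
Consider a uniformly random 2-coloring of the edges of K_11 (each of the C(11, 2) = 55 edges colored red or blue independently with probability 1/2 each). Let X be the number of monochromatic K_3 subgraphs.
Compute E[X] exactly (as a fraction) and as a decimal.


Let X = Σ_S X_S over the C(11, 3) = 165 subsets S of size 3, where X_S = 1 if the K_3 on S is monochromatic.
For a fixed S, the K_3 on S has C(3, 2) = 3 edges. P[all 3 edges red] = (1/2)^3, and likewise for blue, so P[monochromatic] = 2·(1/2)^3 = 2^{1 − 3} = 1/4.
By linearity of expectation: E[X] = C(11, 3) · 2^{1 − 3} = 165 · 1/4 = 165/4.
Numerically: E[X] ≈ 41.250000.

E[X] = C(11,3)·2^(1−C(3,2)) = 165/4 ≈ 41.250000.


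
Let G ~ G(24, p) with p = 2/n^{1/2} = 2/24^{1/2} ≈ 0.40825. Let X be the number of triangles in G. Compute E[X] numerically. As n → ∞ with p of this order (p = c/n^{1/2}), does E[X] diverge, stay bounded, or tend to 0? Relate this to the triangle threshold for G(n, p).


Number of potential triangles: C(24, 3) = 2024.
Each occurs with probability p³ ≈ (0.40825)³ ≈ 6.8041382e-02.
By linearity: E[X] = C(24, 3)·p³ ≈ 2024 · 6.8041382e-02 ≈ 137.71576.
Since α = 1/2 < 1, p = c/n^{1/2} ≫ 1/n is above the triangle threshold p ~ 1/n. Asymptotically E[X] ~ (c³/6)·n^{3(1−α)} = (2³/6)·n^{1.5} → ∞; triangles are abundant w.h.p.

E[X] ≈ 137.71576; in regime p = Θ(1/n^{1/2}) E[X] diverges (above the triangle threshold p ~ 1/n).


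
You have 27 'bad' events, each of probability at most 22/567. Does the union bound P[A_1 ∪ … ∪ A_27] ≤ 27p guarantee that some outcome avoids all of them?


Union bound: P[∪_{i=1}^{27} A_i] ≤ Σ_i P[A_i] ≤ 27·p = 27·(22/567) = 22/21.
Numerically: 22/21 ≈ 1.047619.
Is 22/21 < 1? NO.
Since the bound 22/21 is ≥ 1, the union bound is uninformative here; it does NOT by itself certify existence.

27·p = 22/21 ≈ 1.047619; existence NOT certified by the union bound.


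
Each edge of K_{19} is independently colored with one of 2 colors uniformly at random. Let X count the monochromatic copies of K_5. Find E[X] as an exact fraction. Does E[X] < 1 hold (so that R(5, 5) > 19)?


E[X] = C(19, 5) · 2^{1 − 10} = 11628 · 2^{−9} = 11628/512.
As a reduced fraction: E[X] = 2907/128 ≈ 22.711.
Is E[X] < 1? NO.
Since E[X] ≥ 1, the first-moment bound is inconclusive at n = 19; it does NOT by itself certify R(5, 5) > 19.

E[X] = 2907/128 ≈ 22.711; E[X] ≥ 1; first-moment method inconclusive here.


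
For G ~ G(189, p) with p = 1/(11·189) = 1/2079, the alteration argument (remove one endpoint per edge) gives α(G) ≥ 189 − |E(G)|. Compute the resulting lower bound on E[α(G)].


E[|E(G)|] = C(189, 2)·p = 17766 · (1/2079) = 94/11.
E[α(G)] ≥ n − E[|E(G)|] = 189 − 94/11 = 1985/11.
Numerically: ≈ 180.4545.
(This is only a lower bound; the true E[α(G)] may be larger.)

E[α(G)] ≥ 1985/11 ≈ 180.4545.


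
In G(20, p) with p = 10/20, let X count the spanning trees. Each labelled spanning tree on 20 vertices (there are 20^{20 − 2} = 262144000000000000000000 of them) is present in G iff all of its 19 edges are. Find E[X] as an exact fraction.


K_20 has 20^{20 − 2} = 262144000000000000000000 labelled spanning trees.
For each such spanning tree H, let X_H = 1 if all 19 edges of H are present in G. Then P[X_H = 1] = p^{19} = (1/2)^{19} = 1/524288.
By linearity: E[X] = Σ_H E[X_H] = 262144000000000000000000 · p^{19} = 262144000000000000000000 · 1/524288 = 500000000000000000.
Numerically: E[X] ≈ 5e+17.

E[X] = 262144000000000000000000 · (1/2)^{19} = 500000000000000000 ≈ 5e+17.


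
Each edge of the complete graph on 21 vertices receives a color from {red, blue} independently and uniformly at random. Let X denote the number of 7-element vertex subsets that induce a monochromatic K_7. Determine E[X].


Let X = Σ_S X_S over the C(21, 7) = 116280 subsets S of size 7, where X_S = 1 if the K_7 on S is monochromatic.
For a fixed S, the K_7 on S has C(7, 2) = 21 edges. P[all 21 edges red] = (1/2)^21, and likewise for blue, so P[monochromatic] = 2·(1/2)^21 = 2^{1 − 21} = 1/1048576.
By linearity: E[X] = C(21, 7) · 2^{1 − 21} = 116280 · 1/1048576 = 14535/131072.
Numerically: E[X] ≈ 0.110893.

E[X] = C(21,7)·2^(1−C(7,2)) = 14535/131072 ≈ 0.110893.


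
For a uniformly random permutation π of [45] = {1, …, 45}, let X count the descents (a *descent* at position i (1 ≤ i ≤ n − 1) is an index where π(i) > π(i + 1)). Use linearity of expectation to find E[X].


Write X = Σ X_I over i = 1, …, 44, with X_I the indicator of one descent.
There are 44 indicators.
For each fixed i, the pair (π(i), π(i+1)) is a uniformly random ordered pair of distinct values from {1, …, 45}; by symmetry P[π(i) > π(i+1)] = 1/2.
By linearity: E[X] = 44 · (1/2) = (45 − 1) · (1/2) = 22 ≈ 22.0000.

E[X] = 22 = 22.0000.


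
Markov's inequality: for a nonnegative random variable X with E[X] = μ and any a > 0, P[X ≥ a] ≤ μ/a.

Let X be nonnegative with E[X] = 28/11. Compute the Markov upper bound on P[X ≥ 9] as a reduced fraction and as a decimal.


μ = E[X] = 28/11, a = 9.
Markov: P[X ≥ 9] ≤ μ/a = (28/11)/9 = 28/99.
Numerically: ≈ 0.282828.
(Since a = 9 > μ = 2.545455, the bound 28/99 is < 1 and informative.)

P[X ≥ 9] ≤ 28/99 ≈ 0.282828.


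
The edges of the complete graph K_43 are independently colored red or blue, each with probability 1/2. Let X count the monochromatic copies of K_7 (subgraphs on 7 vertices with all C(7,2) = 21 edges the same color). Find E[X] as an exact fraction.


Let X = Σ_S X_S over the C(43, 7) = 32224114 subsets S of size 7, where X_S = 1 if the K_7 on S is monochromatic.
For a fixed S, the K_7 on S has C(7, 2) = 21 edges. P[all 21 edges red] = (1/2)^21, and likewise for blue, so P[monochromatic] = 2·(1/2)^21 = 2^{1 − 21} = 1/1048576.
By linearity: E[X] = C(43, 7) · 2^{1 − 21} = 32224114 · 1/1048576 = 16112057/524288.
Numerically: E[X] ≈ 30.731310.

E[X] = C(43,7)·2^(1−C(7,2)) = 16112057/524288 ≈ 30.731310.


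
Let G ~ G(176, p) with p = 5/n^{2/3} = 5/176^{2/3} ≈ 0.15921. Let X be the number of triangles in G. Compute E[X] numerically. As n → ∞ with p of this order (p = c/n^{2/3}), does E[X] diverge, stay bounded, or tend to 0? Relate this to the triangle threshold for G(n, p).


Number of potential triangles: C(176, 3) = 893200.
Each occurs with probability p³ ≈ (0.15921)³ ≈ 4.0353822e-03.
By linearity: E[X] = C(176, 3)·p³ ≈ 893200 · 4.0353822e-03 ≈ 3604.40341.
Since α = 2/3 < 1, p = c/n^{2/3} ≫ 1/n is above the triangle threshold p ~ 1/n. Asymptotically E[X] ~ (c³/6)·n^{3(1−α)} = (5³/6)·n^{1} → ∞; triangles are abundant w.h.p.

E[X] ≈ 3604.40341; in regime p = Θ(1/n^{2/3}) E[X] diverges (above the triangle threshold p ~ 1/n).


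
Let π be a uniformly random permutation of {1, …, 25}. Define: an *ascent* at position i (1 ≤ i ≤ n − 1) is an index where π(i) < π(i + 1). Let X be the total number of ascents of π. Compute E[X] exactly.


Write X = Σ X_I over i = 1, …, 24, with X_I the indicator of one ascent.
There are 24 indicators.
For each fixed i, the pair (π(i), π(i+1)) is a uniformly random ordered pair of distinct values from {1, …, 25}; by symmetry P[π(i) < π(i+1)] = 1/2.
By linearity: E[X] = 24 · (1/2) = (25 − 1) · (1/2) = 12 ≈ 12.000000.

E[X] = 12 = 12.000000.


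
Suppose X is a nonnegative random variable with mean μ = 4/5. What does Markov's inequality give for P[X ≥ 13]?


μ = E[X] = 4/5, a = 13.
Markov: P[X ≥ 13] ≤ μ/a = (4/5)/13 = 4/65.
Numerically: ≈ 0.062.
(Since a = 13 > μ = 0.800, the bound 4/65 is < 1 and informative.)

P[X ≥ 13] ≤ 4/65 ≈ 0.062.


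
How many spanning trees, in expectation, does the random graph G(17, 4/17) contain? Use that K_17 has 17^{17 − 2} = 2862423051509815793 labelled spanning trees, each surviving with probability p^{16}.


K_17 has 17^{17 − 2} = 2862423051509815793 labelled spanning trees.
For each such spanning tree H, let X_H = 1 if all 16 edges of H are present in G. Then P[X_H = 1] = p^{16} = (4/17)^{16} = 4294967296/48661191875666868481.
By linearity of expectation: E[X] = Σ_H E[X_H] = 2862423051509815793 · p^{16} = 2862423051509815793 · 4294967296/48661191875666868481 = 4294967296/17.
Numerically: E[X] ≈ 2.526e+08.

E[X] = 2862423051509815793 · (4/17)^{16} = 4294967296/17 ≈ 2.526e+08.


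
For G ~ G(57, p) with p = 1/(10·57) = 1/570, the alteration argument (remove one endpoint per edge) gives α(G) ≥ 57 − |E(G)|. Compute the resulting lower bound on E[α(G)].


E[|E(G)|] = C(57, 2)·p = 1596 · (1/570) = 14/5.
E[α(G)] ≥ n − E[|E(G)|] = 57 − 14/5 = 271/5.
Numerically: ≈ 54.2000.
(This is only a lower bound; the true E[α(G)] may be larger.)

E[α(G)] ≥ 271/5 ≈ 54.2000.


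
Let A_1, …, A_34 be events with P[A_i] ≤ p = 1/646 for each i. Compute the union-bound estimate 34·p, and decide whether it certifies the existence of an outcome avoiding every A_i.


Union bound: P[∪_{i=1}^{34} A_i] ≤ Σ_i P[A_i] ≤ 34·p = 34·(1/646) = 1/19.
Numerically: 1/19 ≈ 0.0526316.
Is 1/19 < 1? YES.
Since P[∪ A_i] ≤ 1/19 < 1, the complement has P[∩ A_i^c] ≥ 1 − 1/19 = 18/19 > 0, so some outcome avoids every A_i.

34·p = 1/19 ≈ 0.0526316; existence CERTIFIED by the union bound.


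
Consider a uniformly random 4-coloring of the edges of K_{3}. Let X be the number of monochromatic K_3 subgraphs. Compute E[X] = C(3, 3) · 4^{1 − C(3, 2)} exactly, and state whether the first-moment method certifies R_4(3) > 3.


E[X] = C(3, 3) · 4^{1 − 3} = 1 · 4^{−2} = 1/16.
As a reduced fraction: E[X] = 1/16 ≈ 0.0625.
Is E[X] < 1? YES.
Since E[X] < 1, there exists a 4-coloring of K_{3} with no monochromatic K_3; hence R_4(3) > 3.

E[X] = 1/16 ≈ 0.0625; E[X] < 1, so R_4(3) > 3.


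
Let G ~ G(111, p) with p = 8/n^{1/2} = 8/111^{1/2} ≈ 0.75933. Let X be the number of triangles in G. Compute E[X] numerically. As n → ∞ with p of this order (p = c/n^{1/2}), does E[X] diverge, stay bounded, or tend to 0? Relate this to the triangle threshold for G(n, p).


Number of potential triangles: C(111, 3) = 221815.
Each occurs with probability p³ ≈ (0.75933)³ ≈ 4.3780981e-01.
By linearity: E[X] = C(111, 3)·p³ ≈ 221815 · 4.3780981e-01 ≈ 97112.78395.
Since α = 1/2 < 1, p = c/n^{1/2} ≫ 1/n is above the triangle threshold p ~ 1/n. Asymptotically E[X] ~ (c³/6)·n^{3(1−α)} = (8³/6)·n^{1.5} → ∞; triangles are abundant w.h.p.

E[X] ≈ 97112.78395; in regime p = Θ(1/n^{1/2}) E[X] diverges (above the triangle threshold p ~ 1/n).


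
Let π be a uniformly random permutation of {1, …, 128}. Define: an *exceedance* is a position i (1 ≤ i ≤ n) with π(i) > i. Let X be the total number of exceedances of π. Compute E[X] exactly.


Write X = Σ_{i=1}^{128} X_i, where X_i = 1_{π(i) > i}.
For each fixed i, π(i) is uniform over {1, …, 128} (marginal of a uniform permutation), so P[π(i) > i] = (n − i)/n. Summing: Σ_{i=1}^{128} (n − i)/n = (0 + 1 + … + 127)/128 = 128(128 − 1)/(2·128) = (128 − 1)/2.
Hence E[X] = Σ_{i=1}^{128} (128 − i)/128 = 127/2 ≈ 63.500000.

E[X] = 127/2 = 63.500000.


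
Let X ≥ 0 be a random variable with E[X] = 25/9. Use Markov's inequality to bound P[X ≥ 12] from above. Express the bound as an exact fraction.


μ = E[X] = 25/9, a = 12.
Markov: P[X ≥ 12] ≤ μ/a = (25/9)/12 = 25/108.
Numerically: ≈ 0.231.
(Since a = 12 > μ = 2.778, the bound 25/108 is < 1 and informative.)

P[X ≥ 12] ≤ 25/108 ≈ 0.231.


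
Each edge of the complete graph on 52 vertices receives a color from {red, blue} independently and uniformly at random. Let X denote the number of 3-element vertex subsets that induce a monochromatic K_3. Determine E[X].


Let X = Σ_S X_S over the C(52, 3) = 22100 subsets S of size 3, where X_S = 1 if the K_3 on S is monochromatic.
For a fixed S, the K_3 on S has C(3, 2) = 3 edges. P[all 3 edges red] = (1/2)^3, and likewise for blue, so P[monochromatic] = 2·(1/2)^3 = 2^{1 − 3} = 1/4.
By linearity: E[X] = C(52, 3) · 2^{1 − 3} = 22100 · 1/4 = 5525.
Numerically: E[X] ≈ 5525.000000.

E[X] = C(52,3)·2^(1−C(3,2)) = 5525 ≈ 5525.000000.


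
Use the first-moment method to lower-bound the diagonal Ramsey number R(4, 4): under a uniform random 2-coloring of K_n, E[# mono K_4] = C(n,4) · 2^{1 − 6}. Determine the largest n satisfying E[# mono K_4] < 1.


We need C(n, 4) · 2^{1 − 6} < 1, i.e. C(n, 4) < 2^{6 − 1} = 32.
Check values of n near the boundary:
  n = 5: C(5, 4) = 5; 5 < 32? YES
  n = 6: C(6, 4) = 15; 15 < 32? YES
  n = 7: C(7, 4) = 35; 35 < 32? NO
The largest n with C(n, 4) < 32 is n = 6 (where E[X] = 15/32 ≈ 0.468750). Hence R(4, 4) > 6, i.e. R(4, 4) ≥ 7.

Largest n = 6; hence R(4, 4) > 6.


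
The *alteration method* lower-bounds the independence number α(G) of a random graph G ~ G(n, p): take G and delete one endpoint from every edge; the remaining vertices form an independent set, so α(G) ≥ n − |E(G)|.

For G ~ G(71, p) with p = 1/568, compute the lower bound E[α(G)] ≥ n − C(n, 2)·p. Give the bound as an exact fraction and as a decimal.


E[|E(G)|] = C(71, 2)·p = 2485 · (1/568) = 35/8.
E[α(G)] ≥ n − E[|E(G)|] = 71 − 35/8 = 533/8.
Numerically: ≈ 66.62500.
(This is only a lower bound; the true E[α(G)] may be larger.)

E[α(G)] ≥ 533/8 ≈ 66.62500.
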